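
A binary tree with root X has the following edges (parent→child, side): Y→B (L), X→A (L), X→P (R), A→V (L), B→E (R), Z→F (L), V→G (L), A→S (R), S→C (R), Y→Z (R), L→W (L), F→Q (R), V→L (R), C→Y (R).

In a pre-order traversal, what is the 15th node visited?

P

Pre-order visits the node, then its left subtree, then its right subtree.
Visit X.
At X: go left to A.
  Visit A.
  At A: go left to V.
    Visit V.
    At V: go left to G.
      G is a leaf — visit G.
    At V: go right to L.
      Visit L.
      At L: go left to W.
        W is a leaf — visit W.
      At L: no right child.
  At A: go right to S.
    Visit S.
    At S: no left child.
    At S: go right to C.
      Visit C.
      At C: no left child.
      At C: go right to Y.
        Visit Y.
        At Y: go left to B.
          Visit B.
          At B: no left child.
          At B: go right to E.
            E is a leaf — visit E.
        At Y: go right to Z.
          Visit Z.
          At Z: go left to F.
            Visit F.
            At F: no left child.
            At F: go right to Q.
              Q is a leaf — visit Q.
          At Z: no right child.
At X: go right to P.
  P is a leaf — visit P.
Full pre-order sequence: X, A, V, G, L, W, S, C, Y, B, E, Z, F, Q, P.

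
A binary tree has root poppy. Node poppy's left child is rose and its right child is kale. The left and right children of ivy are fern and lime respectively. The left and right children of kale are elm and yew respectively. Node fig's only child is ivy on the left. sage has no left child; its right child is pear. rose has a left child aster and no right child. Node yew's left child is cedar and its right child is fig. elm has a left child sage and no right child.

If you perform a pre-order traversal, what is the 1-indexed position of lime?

13

Pre-order visits the node, then its left subtree, then its right subtree.
Visit poppy.
At poppy: go left to rose.
  Visit rose.
  At rose: go left to aster.
    aster is a leaf — visit aster.
  At rose: no right child.
At poppy: go right to kale.
  Visit kale.
  At kale: go left to elm.
    Visit elm.
    At elm: go left to sage.
      Visit sage.
      At sage: no left child.
      At sage: go right to pear.
        pear is a leaf — visit pear.
    At elm: no right child.
  At kale: go right to yew.
    Visit yew.
    At yew: go left to cedar.
      cedar is a leaf — visit cedar.
    At yew: go right to fig.
      Visit fig.
      At fig: go left to ivy.
        Visit ivy.
        At ivy: go left to fern.
          fern is a leaf — visit fern.
        At ivy: go right to lime.
          lime is a leaf — visit lime.
      At fig: no right child.
Full pre-order sequence: poppy, rose, aster, kale, elm, sage, pear, yew, cedar, fig, ivy, fern, lime.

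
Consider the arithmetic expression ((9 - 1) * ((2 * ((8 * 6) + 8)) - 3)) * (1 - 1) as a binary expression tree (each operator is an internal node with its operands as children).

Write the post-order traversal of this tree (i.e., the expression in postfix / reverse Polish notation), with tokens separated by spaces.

9 1 - 2 8 6 * 8 + * 3 - * 1 1 - *

Post-order on an expression tree gives postfix notation: for each operator, emit left operand, right operand, then the operator.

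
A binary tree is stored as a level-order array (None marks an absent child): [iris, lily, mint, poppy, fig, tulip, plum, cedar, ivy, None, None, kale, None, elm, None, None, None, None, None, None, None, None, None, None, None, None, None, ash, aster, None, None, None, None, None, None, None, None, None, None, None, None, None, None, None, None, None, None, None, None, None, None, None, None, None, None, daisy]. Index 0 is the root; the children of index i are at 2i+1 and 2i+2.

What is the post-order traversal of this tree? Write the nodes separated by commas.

Post-order visits the left subtree, then the right subtree, then the node.
At iris: go left to lily.
  At lily: go left to poppy.
    At poppy: go left to cedar.
      cedar is a leaf — visit cedar.
    At poppy: go right to ivy.
      ivy is a leaf — visit ivy.
    Visit poppy.
  At lily: go right to fig.
    fig is a leaf — visit fig.
  Visit lily.
At iris: go right to mint.
  At mint: go left to tulip.
    At tulip: go left to kale.
      kale is a leaf — visit kale.
    At tulip: no right child.
    Visit tulip.
  At mint: go right to plum.
    At plum: go left to elm.
      At elm: go left to ash.
        At ash: go left to daisy.
          daisy is a leaf — visit daisy.
        At ash: no right child.
        Visit ash.
      At elm: go right to aster.
        aster is a leaf — visit aster.
      Visit elm.
    At plum: no right child.
    Visit plum.
  Visit mint.
Visit iris.

cedar, ivy, poppy, fig, lily, kale, tulip, daisy, ash, aster, elm, plum, mint, iris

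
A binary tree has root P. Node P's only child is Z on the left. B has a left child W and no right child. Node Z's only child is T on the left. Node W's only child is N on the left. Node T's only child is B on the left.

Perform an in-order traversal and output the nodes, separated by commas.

In-order visits the left subtree, then the node, then the right subtree.
At P: go left to Z.
  At Z: go left to T.
    At T: go left to B.
      At B: go left to W.
        At W: go left to N.
          N is a leaf — visit N.
        Visit W.
        At W: no right child.
      Visit B.
      At B: no right child.
    Visit T.
    At T: no right child.
  Visit Z.
  At Z: no right child.
Visit P.
At P: no right child.

N, W, B, T, Z, P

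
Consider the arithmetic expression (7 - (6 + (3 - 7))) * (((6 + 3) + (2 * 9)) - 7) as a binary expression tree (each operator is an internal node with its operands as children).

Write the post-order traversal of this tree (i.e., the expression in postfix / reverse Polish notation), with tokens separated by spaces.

Post-order on an expression tree gives postfix notation: for each operator, emit left operand, right operand, then the operator.

7 6 3 7 - + - 6 3 + 2 9 * + 7 - *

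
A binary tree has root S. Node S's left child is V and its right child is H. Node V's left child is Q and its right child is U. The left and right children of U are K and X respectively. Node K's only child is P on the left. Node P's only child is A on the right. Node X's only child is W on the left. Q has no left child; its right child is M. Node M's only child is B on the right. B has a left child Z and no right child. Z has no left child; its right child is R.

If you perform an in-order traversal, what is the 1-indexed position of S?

13

In-order visits the left subtree, then the node, then the right subtree.
At S: go left to V.
  At V: go left to Q.
    At Q: no left child.
    Visit Q.
    At Q: go right to M.
      At M: no left child.
      Visit M.
      At M: go right to B.
        At B: go left to Z.
          At Z: no left child.
          Visit Z.
          At Z: go right to R.
            R is a leaf — visit R.
        Visit B.
        At B: no right child.
  Visit V.
  At V: go right to U.
    At U: go left to K.
      At K: go left to P.
        At P: no left child.
        Visit P.
        At P: go right to A.
          A is a leaf — visit A.
      Visit K.
      At K: no right child.
    Visit U.
    At U: go right to X.
      At X: go left to W.
        W is a leaf — visit W.
      Visit X.
      At X: no right child.
Visit S.
At S: go right to H.
  H is a leaf — visit H.
Full in-order sequence: Q, M, Z, R, B, V, P, A, K, U, W, X, S, H.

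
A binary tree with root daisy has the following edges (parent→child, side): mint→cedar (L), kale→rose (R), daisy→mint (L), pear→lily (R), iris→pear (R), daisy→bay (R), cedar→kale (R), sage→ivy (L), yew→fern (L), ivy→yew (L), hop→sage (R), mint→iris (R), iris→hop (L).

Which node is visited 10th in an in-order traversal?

iris

In-order visits the left subtree, then the node, then the right subtree.
At daisy: go left to mint.
  At mint: go left to cedar.
    At cedar: no left child.
    Visit cedar.
    At cedar: go right to kale.
      At kale: no left child.
      Visit kale.
      At kale: go right to rose.
        rose is a leaf — visit rose.
  Visit mint.
  At mint: go right to iris.
    At iris: go left to hop.
      At hop: no left child.
      Visit hop.
      At hop: go right to sage.
        At sage: go left to ivy.
          At ivy: go left to yew.
            At yew: go left to fern.
              fern is a leaf — visit fern.
            Visit yew.
            At yew: no right child.
          Visit ivy.
          At ivy: no right child.
        Visit sage.
        At sage: no right child.
    Visit iris.
    At iris: go right to pear.
      At pear: no left child.
      Visit pear.
      At pear: go right to lily.
        lily is a leaf — visit lily.
Visit daisy.
At daisy: go right to bay.
  bay is a leaf — visit bay.
Full in-order sequence: cedar, kale, rose, mint, hop, fern, yew, ivy, sage, iris, pear, lily, daisy, bay.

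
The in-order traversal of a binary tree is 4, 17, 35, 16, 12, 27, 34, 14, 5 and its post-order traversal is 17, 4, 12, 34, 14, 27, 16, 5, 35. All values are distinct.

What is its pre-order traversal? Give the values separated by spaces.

The last element of post-order is the root; it splits in-order into left and right subtrees.
Root 35: left subtree has 2 nodes {4, 17}, right has 6 {16, 12, 27, 34, 14, 5}.
  Root 4: left subtree has 0 nodes { }, right has 1 {17}.
  Root 5: left subtree has 5 nodes {16, 12, 27, 34, 14}, right has 0 { }.
    Root 16: left subtree has 0 nodes { }, right has 4 {12, 27, 34, 14}.
      Root 27: left subtree has 1 node {12}, right has 2 {34, 14}.
        Root 14: left subtree has 1 node {34}, right has 0 { }.

35 4 17 5 16 27 12 14 34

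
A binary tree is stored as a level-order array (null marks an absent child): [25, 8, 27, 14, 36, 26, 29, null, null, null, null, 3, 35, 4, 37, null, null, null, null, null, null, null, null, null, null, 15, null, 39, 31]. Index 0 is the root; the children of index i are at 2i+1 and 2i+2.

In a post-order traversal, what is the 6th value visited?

Post-order visits the left subtree, then the right subtree, then the node.
At 25: go left to 8.
  At 8: go left to 14.
    14 is a leaf — visit 14.
  At 8: go right to 36.
    36 is a leaf — visit 36.
  Visit 8.
At 25: go right to 27.
  At 27: go left to 26.
    At 26: go left to 3.
      3 is a leaf — visit 3.
    At 26: go right to 35.
      At 35: go left to 15.
        15 is a leaf — visit 15.
      At 35: no right child.
      Visit 35.
    Visit 26.
  At 27: go right to 29.
    At 29: go left to 4.
      At 4: go left to 39.
        39 is a leaf — visit 39.
      At 4: go right to 31.
        31 is a leaf — visit 31.
      Visit 4.
    At 29: go right to 37.
      37 is a leaf — visit 37.
    Visit 29.
  Visit 27.
Visit 25.
Full post-order sequence: 14, 36, 8, 3, 15, 35, 26, 39, 31, 4, 37, 29, 27, 25.

35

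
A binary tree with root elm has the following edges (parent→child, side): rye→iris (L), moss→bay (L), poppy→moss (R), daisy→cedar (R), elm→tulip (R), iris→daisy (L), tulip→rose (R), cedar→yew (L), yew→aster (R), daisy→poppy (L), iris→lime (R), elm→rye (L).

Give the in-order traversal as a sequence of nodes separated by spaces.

poppy bay moss daisy yew aster cedar iris lime rye elm tulip rose

In-order visits the left subtree, then the node, then the right subtree.
At elm: go left to rye.
  At rye: go left to iris.
    At iris: go left to daisy.
      At daisy: go left to poppy.
        At poppy: no left child.
        Visit poppy.
        At poppy: go right to moss.
          At moss: go left to bay.
            bay is a leaf — visit bay.
          Visit moss.
          At moss: no right child.
      Visit daisy.
      At daisy: go right to cedar.
        At cedar: go left to yew.
          At yew: no left child.
          Visit yew.
          At yew: go right to aster.
            aster is a leaf — visit aster.
        Visit cedar.
        At cedar: no right child.
    Visit iris.
    At iris: go right to lime.
      lime is a leaf — visit lime.
  Visit rye.
  At rye: no right child.
Visit elm.
At elm: go right to tulip.
  At tulip: no left child.
  Visit tulip.
  At tulip: go right to rose.
    rose is a leaf — visit rose.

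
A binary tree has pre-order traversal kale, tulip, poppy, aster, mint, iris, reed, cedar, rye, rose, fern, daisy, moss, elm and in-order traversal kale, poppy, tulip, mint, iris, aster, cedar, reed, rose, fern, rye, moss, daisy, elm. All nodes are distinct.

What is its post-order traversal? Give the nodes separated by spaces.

poppy iris mint cedar fern rose moss elm daisy rye reed aster tulip kale

The first element of pre-order is the root; it splits in-order into left and right subtrees.
Root kale: left subtree has 0 nodes { }, right has 13 {poppy, tulip, mint, iris, aster, cedar, reed, rose, fern, rye, moss, daisy, elm}.
  Root tulip: left subtree has 1 node {poppy}, right has 11 {mint, iris, aster, cedar, reed, rose, fern, rye, moss, daisy, elm}.
    Root aster: left subtree has 2 nodes {mint, iris}, right has 8 {cedar, reed, rose, fern, rye, moss, daisy, elm}.
      Root mint: left subtree has 0 nodes { }, right has 1 {iris}.
      Root reed: left subtree has 1 node {cedar}, right has 6 {rose, fern, rye, moss, daisy, elm}.
        Root rye: left subtree has 2 nodes {rose, fern}, right has 3 {moss, daisy, elm}.
          Root rose: left subtree has 0 nodes { }, right has 1 {fern}.
          Root daisy: left subtree has 1 node {moss}, right has 1 {elm}.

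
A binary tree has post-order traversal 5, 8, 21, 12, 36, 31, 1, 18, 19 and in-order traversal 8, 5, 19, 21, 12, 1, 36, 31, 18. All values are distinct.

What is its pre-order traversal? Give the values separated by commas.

19, 8, 5, 18, 1, 12, 21, 31, 36

The last element of post-order is the root; it splits in-order into left and right subtrees.
Root 19: left subtree has 2 nodes {8, 5}, right has 6 {21, 12, 1, 36, 31, 18}.
  Root 8: left subtree has 0 nodes { }, right has 1 {5}.
  Root 18: left subtree has 5 nodes {21, 12, 1, 36, 31}, right has 0 { }.
    Root 1: left subtree has 2 nodes {21, 12}, right has 2 {36, 31}.
      Root 12: left subtree has 1 node {21}, right has 0 { }.
      Root 31: left subtree has 1 node {36}, right has 0 { }.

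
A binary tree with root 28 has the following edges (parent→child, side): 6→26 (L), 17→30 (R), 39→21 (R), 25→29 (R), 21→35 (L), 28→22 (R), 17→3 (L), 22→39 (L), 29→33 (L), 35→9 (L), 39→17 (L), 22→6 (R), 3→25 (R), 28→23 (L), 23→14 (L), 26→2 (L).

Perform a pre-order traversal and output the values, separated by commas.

28, 23, 14, 22, 39, 17, 3, 25, 29, 33, 30, 21, 35, 9, 6, 26, 2

Pre-order visits the node, then its left subtree, then its right subtree.
Visit 28.
At 28: go left to 23.
  Visit 23.
  At 23: go left to 14.
    14 is a leaf — visit 14.
  At 23: no right child.
At 28: go right to 22.
  Visit 22.
  At 22: go left to 39.
    Visit 39.
    At 39: go left to 17.
      Visit 17.
      At 17: go left to 3.
        Visit 3.
        At 3: no left child.
        At 3: go right to 25.
          Visit 25.
          At 25: no left child.
          At 25: go right to 29.
            Visit 29.
            At 29: go left to 33.
              33 is a leaf — visit 33.
            At 29: no right child.
      At 17: go right to 30.
        30 is a leaf — visit 30.
    At 39: go right to 21.
      Visit 21.
      At 21: go left to 35.
        Visit 35.
        At 35: go left to 9.
          9 is a leaf — visit 9.
        At 35: no right child.
      At 21: no right child.
  At 22: go right to 6.
    Visit 6.
    At 6: go left to 26.
      Visit 26.
      At 26: go left to 2.
        2 is a leaf — visit 2.
      At 26: no right child.
    At 6: no right child.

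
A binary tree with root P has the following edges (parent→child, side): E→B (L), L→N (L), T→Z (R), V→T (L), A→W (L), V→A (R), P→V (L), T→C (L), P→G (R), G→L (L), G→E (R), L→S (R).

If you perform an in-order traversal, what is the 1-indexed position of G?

In-order visits the left subtree, then the node, then the right subtree.
At P: go left to V.
  At V: go left to T.
    At T: go left to C.
      C is a leaf — visit C.
    Visit T.
    At T: go right to Z.
      Z is a leaf — visit Z.
  Visit V.
  At V: go right to A.
    At A: go left to W.
      W is a leaf — visit W.
    Visit A.
    At A: no right child.
Visit P.
At P: go right to G.
  At G: go left to L.
    At L: go left to N.
      N is a leaf — visit N.
    Visit L.
    At L: go right to S.
      S is a leaf — visit S.
  Visit G.
  At G: go right to E.
    At E: go left to B.
      B is a leaf — visit B.
    Visit E.
    At E: no right child.
Full in-order sequence: C, T, Z, V, W, A, P, N, L, S, G, B, E.

11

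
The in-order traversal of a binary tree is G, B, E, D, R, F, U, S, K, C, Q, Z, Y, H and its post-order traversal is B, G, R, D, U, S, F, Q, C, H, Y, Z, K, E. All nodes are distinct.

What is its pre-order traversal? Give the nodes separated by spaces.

E G B K F D R S U Z C Q Y H

The last element of post-order is the root; it splits in-order into left and right subtrees.
Root E: left subtree has 2 nodes {G, B}, right has 11 {D, R, F, U, S, K, C, Q, Z, Y, H}.
  Root G: left subtree has 0 nodes { }, right has 1 {B}.
  Root K: left subtree has 5 nodes {D, R, F, U, S}, right has 5 {C, Q, Z, Y, H}.
    Root F: left subtree has 2 nodes {D, R}, right has 2 {U, S}.
      Root D: left subtree has 0 nodes { }, right has 1 {R}.
      Root S: left subtree has 1 node {U}, right has 0 { }.
    Root Z: left subtree has 2 nodes {C, Q}, right has 2 {Y, H}.
      Root C: left subtree has 0 nodes { }, right has 1 {Q}.
      Root Y: left subtree has 0 nodes { }, right has 1 {H}.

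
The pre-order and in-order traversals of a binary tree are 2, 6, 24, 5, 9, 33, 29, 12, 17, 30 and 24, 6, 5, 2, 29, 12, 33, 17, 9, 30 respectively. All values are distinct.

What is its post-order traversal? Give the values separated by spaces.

24 5 6 12 29 17 33 30 9 2

The first element of pre-order is the root; it splits in-order into left and right subtrees.
Root 2: left subtree has 3 nodes {24, 6, 5}, right has 6 {29, 12, 33, 17, 9, 30}.
  Root 6: left subtree has 1 node {24}, right has 1 {5}.
  Root 9: left subtree has 4 nodes {29, 12, 33, 17}, right has 1 {30}.
    Root 33: left subtree has 2 nodes {29, 12}, right has 1 {17}.
      Root 29: left subtree has 0 nodes { }, right has 1 {12}.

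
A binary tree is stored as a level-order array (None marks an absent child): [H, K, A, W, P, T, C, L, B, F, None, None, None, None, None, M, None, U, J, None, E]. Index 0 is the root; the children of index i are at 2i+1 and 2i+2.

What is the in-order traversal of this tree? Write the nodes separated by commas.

M, L, W, U, B, J, K, F, E, P, H, T, A, C

In-order visits the left subtree, then the node, then the right subtree.
At H: go left to K.
  At K: go left to W.
    At W: go left to L.
      At L: go left to M.
        M is a leaf — visit M.
      Visit L.
      At L: no right child.
    Visit W.
    At W: go right to B.
      At B: go left to U.
        U is a leaf — visit U.
      Visit B.
      At B: go right to J.
        J is a leaf — visit J.
  Visit K.
  At K: go right to P.
    At P: go left to F.
      At F: no left child.
      Visit F.
      At F: go right to E.
        E is a leaf — visit E.
    Visit P.
    At P: no right child.
Visit H.
At H: go right to A.
  At A: go left to T.
    T is a leaf — visit T.
  Visit A.
  At A: go right to C.
    C is a leaf — visit C.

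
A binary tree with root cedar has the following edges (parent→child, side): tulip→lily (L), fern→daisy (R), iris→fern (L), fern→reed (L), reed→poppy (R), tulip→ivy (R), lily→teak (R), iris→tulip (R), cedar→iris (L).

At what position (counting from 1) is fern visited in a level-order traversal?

3

Level-order visits nodes level by level from the root, left to right within each level.
Level 0: cedar
Level 1: iris
Level 2: fern, tulip
Level 3: reed, daisy, lily, ivy
Level 4: poppy, teak
Full level-order sequence: cedar, iris, fern, tulip, reed, daisy, lily, ivy, poppy, teak.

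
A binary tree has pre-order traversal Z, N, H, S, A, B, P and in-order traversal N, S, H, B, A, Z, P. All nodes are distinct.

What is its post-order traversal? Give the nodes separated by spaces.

The first element of pre-order is the root; it splits in-order into left and right subtrees.
Root Z: left subtree has 5 nodes {N, S, H, B, A}, right has 1 {P}.
  Root N: left subtree has 0 nodes { }, right has 4 {S, H, B, A}.
    Root H: left subtree has 1 node {S}, right has 2 {B, A}.
      Root A: left subtree has 1 node {B}, right has 0 { }.

S B A H N P Z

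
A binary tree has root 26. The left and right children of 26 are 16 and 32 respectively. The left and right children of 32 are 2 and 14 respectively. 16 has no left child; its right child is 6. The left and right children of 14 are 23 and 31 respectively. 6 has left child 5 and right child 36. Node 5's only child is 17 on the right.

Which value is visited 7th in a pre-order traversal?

32

Pre-order visits the node, then its left subtree, then its right subtree.
Visit 26.
At 26: go left to 16.
  Visit 16.
  At 16: no left child.
  At 16: go right to 6.
    Visit 6.
    At 6: go left to 5.
      Visit 5.
      At 5: no left child.
      At 5: go right to 17.
        17 is a leaf — visit 17.
    At 6: go right to 36.
      36 is a leaf — visit 36.
At 26: go right to 32.
  Visit 32.
  At 32: go left to 2.
    2 is a leaf — visit 2.
  At 32: go right to 14.
    Visit 14.
    At 14: go left to 23.
      23 is a leaf — visit 23.
    At 14: go right to 31.
      31 is a leaf — visit 31.
Full pre-order sequence: 26, 16, 6, 5, 17, 36, 32, 2, 14, 23, 31.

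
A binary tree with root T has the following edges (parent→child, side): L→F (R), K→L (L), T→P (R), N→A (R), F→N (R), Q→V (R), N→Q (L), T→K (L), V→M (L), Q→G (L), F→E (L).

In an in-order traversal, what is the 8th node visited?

N

In-order visits the left subtree, then the node, then the right subtree.
At T: go left to K.
  At K: go left to L.
    At L: no left child.
    Visit L.
    At L: go right to F.
      At F: go left to E.
        E is a leaf — visit E.
      Visit F.
      At F: go right to N.
        At N: go left to Q.
          At Q: go left to G.
            G is a leaf — visit G.
          Visit Q.
          At Q: go right to V.
            At V: go left to M.
              M is a leaf — visit M.
            Visit V.
            At V: no right child.
        Visit N.
        At N: go right to A.
          A is a leaf — visit A.
  Visit K.
  At K: no right child.
Visit T.
At T: go right to P.
  P is a leaf — visit P.
Full in-order sequence: L, E, F, G, Q, M, V, N, A, K, T, P.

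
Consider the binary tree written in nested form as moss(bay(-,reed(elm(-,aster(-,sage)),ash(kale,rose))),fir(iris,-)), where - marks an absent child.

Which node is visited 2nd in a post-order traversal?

Post-order visits the left subtree, then the right subtree, then the node.
At moss: go left to bay.
  At bay: no left child.
  At bay: go right to reed.
    At reed: go left to elm.
      At elm: no left child.
      At elm: go right to aster.
        At aster: no left child.
        At aster: go right to sage.
          sage is a leaf — visit sage.
        Visit aster.
      Visit elm.
    At reed: go right to ash.
      At ash: go left to kale.
        kale is a leaf — visit kale.
      At ash: go right to rose.
        rose is a leaf — visit rose.
      Visit ash.
    Visit reed.
  Visit bay.
At moss: go right to fir.
  At fir: go left to iris.
    iris is a leaf — visit iris.
  At fir: no right child.
  Visit fir.
Visit moss.
Full post-order sequence: sage, aster, elm, kale, rose, ash, reed, bay, iris, fir, moss.

aster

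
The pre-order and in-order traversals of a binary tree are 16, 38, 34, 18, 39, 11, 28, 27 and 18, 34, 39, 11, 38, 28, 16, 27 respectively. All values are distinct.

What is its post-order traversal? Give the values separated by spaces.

The first element of pre-order is the root; it splits in-order into left and right subtrees.
Root 16: left subtree has 6 nodes {18, 34, 39, 11, 38, 28}, right has 1 {27}.
  Root 38: left subtree has 4 nodes {18, 34, 39, 11}, right has 1 {28}.
    Root 34: left subtree has 1 node {18}, right has 2 {39, 11}.
      Root 39: left subtree has 0 nodes { }, right has 1 {11}.

18 11 39 34 28 38 27 16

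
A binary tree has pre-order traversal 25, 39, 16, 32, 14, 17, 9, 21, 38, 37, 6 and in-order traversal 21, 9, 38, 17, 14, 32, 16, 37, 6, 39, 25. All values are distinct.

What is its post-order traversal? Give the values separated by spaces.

21 38 9 17 14 32 6 37 16 39 25

The first element of pre-order is the root; it splits in-order into left and right subtrees.
Root 25: left subtree has 10 nodes {21, 9, 38, 17, 14, 32, 16, 37, 6, 39}, right has 0 { }.
  Root 39: left subtree has 9 nodes {21, 9, 38, 17, 14, 32, 16, 37, 6}, right has 0 { }.
    Root 16: left subtree has 6 nodes {21, 9, 38, 17, 14, 32}, right has 2 {37, 6}.
      Root 32: left subtree has 5 nodes {21, 9, 38, 17, 14}, right has 0 { }.
        Root 14: left subtree has 4 nodes {21, 9, 38, 17}, right has 0 { }.
          Root 17: left subtree has 3 nodes {21, 9, 38}, right has 0 { }.
            Root 9: left subtree has 1 node {21}, right has 1 {38}.
      Root 37: left subtree has 0 nodes { }, right has 1 {6}.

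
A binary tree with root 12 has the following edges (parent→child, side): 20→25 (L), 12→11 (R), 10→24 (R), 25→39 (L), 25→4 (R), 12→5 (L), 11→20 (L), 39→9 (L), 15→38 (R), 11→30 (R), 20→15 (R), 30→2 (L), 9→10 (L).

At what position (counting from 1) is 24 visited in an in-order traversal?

In-order visits the left subtree, then the node, then the right subtree.
At 12: go left to 5.
  5 is a leaf — visit 5.
Visit 12.
At 12: go right to 11.
  At 11: go left to 20.
    At 20: go left to 25.
      At 25: go left to 39.
        At 39: go left to 9.
          At 9: go left to 10.
            At 10: no left child.
            Visit 10.
            At 10: go right to 24.
              24 is a leaf — visit 24.
          Visit 9.
          At 9: no right child.
        Visit 39.
        At 39: no right child.
      Visit 25.
      At 25: go right to 4.
        4 is a leaf — visit 4.
    Visit 20.
    At 20: go right to 15.
      At 15: no left child.
      Visit 15.
      At 15: go right to 38.
        38 is a leaf — visit 38.
  Visit 11.
  At 11: go right to 30.
    At 30: go left to 2.
      2 is a leaf — visit 2.
    Visit 30.
    At 30: no right child.
Full in-order sequence: 5, 12, 10, 24, 9, 39, 25, 4, 20, 15, 38, 11, 2, 30.

4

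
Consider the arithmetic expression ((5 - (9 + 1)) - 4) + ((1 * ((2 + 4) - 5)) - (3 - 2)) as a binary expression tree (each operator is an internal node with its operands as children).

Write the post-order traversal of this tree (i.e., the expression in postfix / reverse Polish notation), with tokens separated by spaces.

5 9 1 + - 4 - 1 2 4 + 5 - * 3 2 - - +

Post-order on an expression tree gives postfix notation: for each operator, emit left operand, right operand, then the operator.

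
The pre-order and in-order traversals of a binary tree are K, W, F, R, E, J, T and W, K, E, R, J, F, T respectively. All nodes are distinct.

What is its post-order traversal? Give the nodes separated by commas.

The first element of pre-order is the root; it splits in-order into left and right subtrees.
Root K: left subtree has 1 node {W}, right has 5 {E, R, J, F, T}.
  Root F: left subtree has 3 nodes {E, R, J}, right has 1 {T}.
    Root R: left subtree has 1 node {E}, right has 1 {J}.

W, E, J, R, T, F, K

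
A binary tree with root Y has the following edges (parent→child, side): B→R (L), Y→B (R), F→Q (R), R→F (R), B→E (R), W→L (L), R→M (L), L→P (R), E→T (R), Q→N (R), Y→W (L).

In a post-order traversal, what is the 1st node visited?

Post-order visits the left subtree, then the right subtree, then the node.
At Y: go left to W.
  At W: go left to L.
    At L: no left child.
    At L: go right to P.
      P is a leaf — visit P.
    Visit L.
  At W: no right child.
  Visit W.
At Y: go right to B.
  At B: go left to R.
    At R: go left to M.
      M is a leaf — visit M.
    At R: go right to F.
      At F: no left child.
      At F: go right to Q.
        At Q: no left child.
        At Q: go right to N.
          N is a leaf — visit N.
        Visit Q.
      Visit F.
    Visit R.
  At B: go right to E.
    At E: no left child.
    At E: go right to T.
      T is a leaf — visit T.
    Visit E.
  Visit B.
Visit Y.
Full post-order sequence: P, L, W, M, N, Q, F, R, T, E, B, Y.

P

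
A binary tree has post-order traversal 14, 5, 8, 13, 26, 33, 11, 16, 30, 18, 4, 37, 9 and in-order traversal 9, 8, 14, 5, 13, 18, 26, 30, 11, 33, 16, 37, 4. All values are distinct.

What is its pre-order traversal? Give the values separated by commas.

9, 37, 18, 13, 8, 5, 14, 30, 26, 16, 11, 33, 4

The last element of post-order is the root; it splits in-order into left and right subtrees.
Root 9: left subtree has 0 nodes { }, right has 12 {8, 14, 5, 13, 18, 26, 30, 11, 33, 16, 37, 4}.
  Root 37: left subtree has 10 nodes {8, 14, 5, 13, 18, 26, 30, 11, 33, 16}, right has 1 {4}.
    Root 18: left subtree has 4 nodes {8, 14, 5, 13}, right has 5 {26, 30, 11, 33, 16}.
      Root 13: left subtree has 3 nodes {8, 14, 5}, right has 0 { }.
        Root 8: left subtree has 0 nodes { }, right has 2 {14, 5}.
          Root 5: left subtree has 1 node {14}, right has 0 { }.
      Root 30: left subtree has 1 node {26}, right has 3 {11, 33, 16}.
        Root 16: left subtree has 2 nodes {11, 33}, right has 0 { }.
          Root 11: left subtree has 0 nodes { }, right has 1 {33}.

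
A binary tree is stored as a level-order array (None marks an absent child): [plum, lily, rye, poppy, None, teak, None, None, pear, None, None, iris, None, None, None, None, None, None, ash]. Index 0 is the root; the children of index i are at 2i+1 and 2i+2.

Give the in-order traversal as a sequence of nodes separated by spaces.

In-order visits the left subtree, then the node, then the right subtree.
At plum: go left to lily.
  At lily: go left to poppy.
    At poppy: no left child.
    Visit poppy.
    At poppy: go right to pear.
      At pear: no left child.
      Visit pear.
      At pear: go right to ash.
        ash is a leaf — visit ash.
  Visit lily.
  At lily: no right child.
Visit plum.
At plum: go right to rye.
  At rye: go left to teak.
    At teak: go left to iris.
      iris is a leaf — visit iris.
    Visit teak.
    At teak: no right child.
  Visit rye.
  At rye: no right child.

poppy pear ash lily plum iris teak rye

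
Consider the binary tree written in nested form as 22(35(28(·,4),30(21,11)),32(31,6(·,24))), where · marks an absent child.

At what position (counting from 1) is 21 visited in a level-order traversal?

9

Level-order visits nodes level by level from the root, left to right within each level.
Level 0: 22
Level 1: 35, 32
Level 2: 28, 30, 31, 6
Level 3: 4, 21, 11, 24
Full level-order sequence: 22, 35, 32, 28, 30, 31, 6, 4, 21, 11, 24.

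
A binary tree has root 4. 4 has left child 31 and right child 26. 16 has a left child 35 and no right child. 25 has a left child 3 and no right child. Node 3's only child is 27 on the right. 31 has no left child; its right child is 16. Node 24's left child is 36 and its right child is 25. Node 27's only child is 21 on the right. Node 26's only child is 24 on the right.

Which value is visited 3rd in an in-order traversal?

In-order visits the left subtree, then the node, then the right subtree.
At 4: go left to 31.
  At 31: no left child.
  Visit 31.
  At 31: go right to 16.
    At 16: go left to 35.
      35 is a leaf — visit 35.
    Visit 16.
    At 16: no right child.
Visit 4.
At 4: go right to 26.
  At 26: no left child.
  Visit 26.
  At 26: go right to 24.
    At 24: go left to 36.
      36 is a leaf — visit 36.
    Visit 24.
    At 24: go right to 25.
      At 25: go left to 3.
        At 3: no left child.
        Visit 3.
        At 3: go right to 27.
          At 27: no left child.
          Visit 27.
          At 27: go right to 21.
            21 is a leaf — visit 21.
      Visit 25.
      At 25: no right child.
Full in-order sequence: 31, 35, 16, 4, 26, 36, 24, 3, 27, 21, 25.

16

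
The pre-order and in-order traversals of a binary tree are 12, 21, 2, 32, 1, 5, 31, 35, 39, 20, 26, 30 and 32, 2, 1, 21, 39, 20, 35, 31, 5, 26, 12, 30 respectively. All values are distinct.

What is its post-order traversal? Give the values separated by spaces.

The first element of pre-order is the root; it splits in-order into left and right subtrees.
Root 12: left subtree has 10 nodes {32, 2, 1, 21, 39, 20, 35, 31, 5, 26}, right has 1 {30}.
  Root 21: left subtree has 3 nodes {32, 2, 1}, right has 6 {39, 20, 35, 31, 5, 26}.
    Root 2: left subtree has 1 node {32}, right has 1 {1}.
    Root 5: left subtree has 4 nodes {39, 20, 35, 31}, right has 1 {26}.
      Root 31: left subtree has 3 nodes {39, 20, 35}, right has 0 { }.
        Root 35: left subtree has 2 nodes {39, 20}, right has 0 { }.
          Root 39: left subtree has 0 nodes { }, right has 1 {20}.

32 1 2 20 39 35 31 26 5 21 30 12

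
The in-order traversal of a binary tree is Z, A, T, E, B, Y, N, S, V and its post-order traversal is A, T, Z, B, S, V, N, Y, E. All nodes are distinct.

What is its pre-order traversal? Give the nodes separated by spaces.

The last element of post-order is the root; it splits in-order into left and right subtrees.
Root E: left subtree has 3 nodes {Z, A, T}, right has 5 {B, Y, N, S, V}.
  Root Z: left subtree has 0 nodes { }, right has 2 {A, T}.
    Root T: left subtree has 1 node {A}, right has 0 { }.
  Root Y: left subtree has 1 node {B}, right has 3 {N, S, V}.
    Root N: left subtree has 0 nodes { }, right has 2 {S, V}.
      Root V: left subtree has 1 node {S}, right has 0 { }.

E Z T A Y B N V S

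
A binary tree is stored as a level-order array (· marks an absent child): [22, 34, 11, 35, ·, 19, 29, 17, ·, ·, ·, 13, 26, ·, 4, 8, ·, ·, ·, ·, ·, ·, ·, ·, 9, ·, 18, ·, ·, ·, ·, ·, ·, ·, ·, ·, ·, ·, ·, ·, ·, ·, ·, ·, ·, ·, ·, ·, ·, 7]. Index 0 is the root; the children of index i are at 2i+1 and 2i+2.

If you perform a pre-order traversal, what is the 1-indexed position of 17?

4

Pre-order visits the node, then its left subtree, then its right subtree.
Visit 22.
At 22: go left to 34.
  Visit 34.
  At 34: go left to 35.
    Visit 35.
    At 35: go left to 17.
      Visit 17.
      At 17: go left to 8.
        8 is a leaf — visit 8.
      At 17: no right child.
    At 35: no right child.
  At 34: no right child.
At 22: go right to 11.
  Visit 11.
  At 11: go left to 19.
    Visit 19.
    At 19: go left to 13.
      Visit 13.
      At 13: no left child.
      At 13: go right to 9.
        Visit 9.
        At 9: go left to 7.
          7 is a leaf — visit 7.
        At 9: no right child.
    At 19: go right to 26.
      Visit 26.
      At 26: no left child.
      At 26: go right to 18.
        18 is a leaf — visit 18.
  At 11: go right to 29.
    Visit 29.
    At 29: no left child.
    At 29: go right to 4.
      4 is a leaf — visit 4.
Full pre-order sequence: 22, 34, 35, 17, 8, 11, 19, 13, 9, 7, 26, 18, 29, 4.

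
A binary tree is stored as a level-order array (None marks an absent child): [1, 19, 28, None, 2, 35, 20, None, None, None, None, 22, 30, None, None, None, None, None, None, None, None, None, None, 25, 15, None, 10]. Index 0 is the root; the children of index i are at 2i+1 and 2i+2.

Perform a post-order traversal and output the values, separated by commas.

2, 19, 25, 15, 22, 10, 30, 35, 20, 28, 1

Post-order visits the left subtree, then the right subtree, then the node.
At 1: go left to 19.
  At 19: no left child.
  At 19: go right to 2.
    2 is a leaf — visit 2.
  Visit 19.
At 1: go right to 28.
  At 28: go left to 35.
    At 35: go left to 22.
      At 22: go left to 25.
        25 is a leaf — visit 25.
      At 22: go right to 15.
        15 is a leaf — visit 15.
      Visit 22.
    At 35: go right to 30.
      At 30: no left child.
      At 30: go right to 10.
        10 is a leaf — visit 10.
      Visit 30.
    Visit 35.
  At 28: go right to 20.
    20 is a leaf — visit 20.
  Visit 28.
Visit 1.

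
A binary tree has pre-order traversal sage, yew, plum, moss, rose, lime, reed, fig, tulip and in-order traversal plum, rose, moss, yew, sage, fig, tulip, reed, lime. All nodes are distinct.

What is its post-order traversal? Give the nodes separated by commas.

The first element of pre-order is the root; it splits in-order into left and right subtrees.
Root sage: left subtree has 4 nodes {plum, rose, moss, yew}, right has 4 {fig, tulip, reed, lime}.
  Root yew: left subtree has 3 nodes {plum, rose, moss}, right has 0 { }.
    Root plum: left subtree has 0 nodes { }, right has 2 {rose, moss}.
      Root moss: left subtree has 1 node {rose}, right has 0 { }.
  Root lime: left subtree has 3 nodes {fig, tulip, reed}, right has 0 { }.
    Root reed: left subtree has 2 nodes {fig, tulip}, right has 0 { }.
      Root fig: left subtree has 0 nodes { }, right has 1 {tulip}.

rose, moss, plum, yew, tulip, fig, reed, lime, sage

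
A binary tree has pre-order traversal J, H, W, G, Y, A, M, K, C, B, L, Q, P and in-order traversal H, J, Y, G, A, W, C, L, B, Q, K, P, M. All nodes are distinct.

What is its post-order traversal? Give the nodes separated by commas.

The first element of pre-order is the root; it splits in-order into left and right subtrees.
Root J: left subtree has 1 node {H}, right has 11 {Y, G, A, W, C, L, B, Q, K, P, M}.
  Root W: left subtree has 3 nodes {Y, G, A}, right has 7 {C, L, B, Q, K, P, M}.
    Root G: left subtree has 1 node {Y}, right has 1 {A}.
    Root M: left subtree has 6 nodes {C, L, B, Q, K, P}, right has 0 { }.
      Root K: left subtree has 4 nodes {C, L, B, Q}, right has 1 {P}.
        Root C: left subtree has 0 nodes { }, right has 3 {L, B, Q}.
          Root B: left subtree has 1 node {L}, right has 1 {Q}.

H, Y, A, G, L, Q, B, C, P, K, M, W, J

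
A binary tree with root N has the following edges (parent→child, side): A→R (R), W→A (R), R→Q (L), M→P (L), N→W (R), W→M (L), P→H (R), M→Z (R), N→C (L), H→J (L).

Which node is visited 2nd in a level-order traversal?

C

Level-order visits nodes level by level from the root, left to right within each level.
Level 0: N
Level 1: C, W
Level 2: M, A
Level 3: P, Z, R
Level 4: H, Q
Level 5: J
Full level-order sequence: N, C, W, M, A, P, Z, R, H, Q, J.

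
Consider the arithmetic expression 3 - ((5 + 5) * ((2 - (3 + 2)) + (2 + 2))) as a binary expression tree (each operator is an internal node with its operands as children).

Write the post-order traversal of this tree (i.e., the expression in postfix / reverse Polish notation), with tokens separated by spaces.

Post-order on an expression tree gives postfix notation: for each operator, emit left operand, right operand, then the operator.

3 5 5 + 2 3 2 + - 2 2 + + * -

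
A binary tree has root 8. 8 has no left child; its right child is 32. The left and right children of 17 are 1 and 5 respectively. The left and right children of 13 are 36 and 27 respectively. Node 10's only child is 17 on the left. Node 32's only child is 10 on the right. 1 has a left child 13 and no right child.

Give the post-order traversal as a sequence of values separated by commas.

36, 27, 13, 1, 5, 17, 10, 32, 8

Post-order visits the left subtree, then the right subtree, then the node.
At 8: no left child.
At 8: go right to 32.
  At 32: no left child.
  At 32: go right to 10.
    At 10: go left to 17.
      At 17: go left to 1.
        At 1: go left to 13.
          At 13: go left to 36.
            36 is a leaf — visit 36.
          At 13: go right to 27.
            27 is a leaf — visit 27.
          Visit 13.
        At 1: no right child.
        Visit 1.
      At 17: go right to 5.
        5 is a leaf — visit 5.
      Visit 17.
    At 10: no right child.
    Visit 10.
  Visit 32.
Visit 8.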